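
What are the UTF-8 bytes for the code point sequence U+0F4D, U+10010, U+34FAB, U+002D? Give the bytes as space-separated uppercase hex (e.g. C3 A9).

U+0F4D: 3-byte form → E0 BD 8D.
U+10010: 4-byte form → F0 90 80 90.
U+34FAB: 4-byte form → F0 B4 BE AB.
U+002D: 1-byte form → 2D.
Concatenated (12 bytes): E0 BD 8D F0 90 80 90 F0 B4 BE AB 2D.

E0 BD 8D F0 90 80 90 F0 B4 BE AB 2D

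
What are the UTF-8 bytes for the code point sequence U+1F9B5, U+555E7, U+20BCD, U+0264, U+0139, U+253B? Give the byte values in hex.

U+1F9B5: 4-byte form → F0 9F A6 B5.
U+555E7: 4-byte form → F1 95 97 A7.
U+20BCD: 4-byte form → F0 A0 AF 8D.
U+0264: 2-byte form → C9 A4.
U+0139: 2-byte form → C4 B9.
U+253B: 3-byte form → E2 94 BB.
Concatenated (19 bytes): F0 9F A6 B5 F1 95 97 A7 F0 A0 AF 8D C9 A4 C4 B9 E2 94 BB.

F0 9F A6 B5 F1 95 97 A7 F0 A0 AF 8D C9 A4 C4 B9 E2 94 BB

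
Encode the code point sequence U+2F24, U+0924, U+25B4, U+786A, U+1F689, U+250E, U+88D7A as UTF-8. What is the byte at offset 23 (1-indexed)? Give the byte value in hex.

0xBA

1-indexed offset 23 is 0-indexed offset 22.
U+2F24 → 3-byte form E2 BC A4 at offsets 0–2.
U+0924 → 3-byte form E0 A4 A4 at offsets 3–5.
U+25B4 → 3-byte form E2 96 B4 at offsets 6–8.
U+786A → 3-byte form E7 A1 AA at offsets 9–11.
U+1F689 → 4-byte form F0 9F 9A 89 at offsets 12–15.
U+250E → 3-byte form E2 94 8E at offsets 16–18.
U+88D7A → 4-byte form F2 88 B5 BA at offsets 19–22.
Offset 22 falls in char 7's range; it's byte 4 of F2 88 B5 BA = 0xBA.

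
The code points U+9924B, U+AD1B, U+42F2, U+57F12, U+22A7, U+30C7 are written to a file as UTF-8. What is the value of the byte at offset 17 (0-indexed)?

0xE3

U+9924B → 4-byte form F2 99 89 8B at offsets 0–3.
U+AD1B → 3-byte form EA B4 9B at offsets 4–6.
U+42F2 → 3-byte form E4 8B B2 at offsets 7–9.
U+57F12 → 4-byte form F1 97 BC 92 at offsets 10–13.
U+22A7 → 3-byte form E2 8A A7 at offsets 14–16.
U+30C7 → 3-byte form E3 83 87 at offsets 17–19.
Offset 17 falls in char 6's range; it's byte 1 of E3 83 87 = 0xE3.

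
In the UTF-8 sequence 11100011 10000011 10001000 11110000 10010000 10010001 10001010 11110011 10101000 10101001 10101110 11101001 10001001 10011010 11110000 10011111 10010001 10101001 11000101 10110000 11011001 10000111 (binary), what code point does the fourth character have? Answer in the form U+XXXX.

U+925A

Offset 0: leading byte 0xE3 = 11100011 → 3-byte char #1 = E3 83 88.
Offset 3: leading byte 0xF0 = 11110000 → 4-byte char #2 = F0 90 91 8A.
Offset 7: leading byte 0xF3 = 11110011 → 4-byte char #3 = F3 A8 A9 AE.
Offset 11: leading byte 0xE9 = 11101001 → 3-byte char #4 = E9 89 9A.
Leading byte 0xE9 = 11101001 matches 1110xxxx → 3-byte sequence.
Byte 1: 0xE9 = 11101001, payload 1001 (4 bits).
Byte 2: 0x89 = 10001001 (10xxxxxx ✓), payload 001001.
Byte 3: 0x9A = 10011010 (10xxxxxx ✓), payload 011010.
Concatenate: 1001001001011010 = 0x925A (16 bits → U+925A).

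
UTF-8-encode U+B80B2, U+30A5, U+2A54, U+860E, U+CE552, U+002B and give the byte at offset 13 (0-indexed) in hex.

0xF3

U+B80B2 → 4-byte form F2 B8 82 B2 at offsets 0–3.
U+30A5 → 3-byte form E3 82 A5 at offsets 4–6.
U+2A54 → 3-byte form E2 A9 94 at offsets 7–9.
U+860E → 3-byte form E8 98 8E at offsets 10–12.
U+CE552 → 4-byte form F3 8E 95 92 at offsets 13–16.
Offset 13 falls in char 5's range; it's byte 1 of F3 8E 95 92 = 0xF3.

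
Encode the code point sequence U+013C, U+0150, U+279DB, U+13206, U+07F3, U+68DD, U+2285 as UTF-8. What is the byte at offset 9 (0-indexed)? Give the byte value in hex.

0x93

U+013C → 2-byte form C4 BC at offsets 0–1.
U+0150 → 2-byte form C5 90 at offsets 2–3.
U+279DB → 4-byte form F0 A7 A7 9B at offsets 4–7.
U+13206 → 4-byte form F0 93 88 86 at offsets 8–11.
Offset 9 falls in char 4's range; it's byte 2 of F0 93 88 86 = 0x93.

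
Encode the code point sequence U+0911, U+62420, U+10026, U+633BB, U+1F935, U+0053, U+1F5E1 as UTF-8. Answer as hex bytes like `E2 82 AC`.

E0 A4 91 F1 A2 90 A0 F0 90 80 A6 F1 A3 8E BB F0 9F A4 B5 53 F0 9F 97 A1

U+0911: 3-byte form → E0 A4 91.
U+62420: 4-byte form → F1 A2 90 A0.
U+10026: 4-byte form → F0 90 80 A6.
U+633BB: 4-byte form → F1 A3 8E BB.
U+1F935: 4-byte form → F0 9F A4 B5.
U+0053: 1-byte form → 53.
U+1F5E1: 4-byte form → F0 9F 97 A1.
Concatenated (24 bytes): E0 A4 91 F1 A2 90 A0 F0 90 80 A6 F1 A3 8E BB F0 9F A4 B5 53 F0 9F 97 A1.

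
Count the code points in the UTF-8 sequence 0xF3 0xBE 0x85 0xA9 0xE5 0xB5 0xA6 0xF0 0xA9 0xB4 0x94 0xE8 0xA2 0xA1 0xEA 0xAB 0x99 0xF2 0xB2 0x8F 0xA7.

Byte at offset 0: 0xF3 = 11110011 → 4-byte char (#1). Advance 4.
Byte at offset 4: 0xE5 = 11100101 → 3-byte char (#2). Advance 3.
Byte at offset 7: 0xF0 = 11110000 → 4-byte char (#3). Advance 4.
Byte at offset 11: 0xE8 = 11101000 → 3-byte char (#4). Advance 3.
Byte at offset 14: 0xEA = 11101010 → 3-byte char (#5). Advance 3.
Byte at offset 17: 0xF2 = 11110010 → 4-byte char (#6). Advance 4.
Reached end at offset 21 after 6 code points.

6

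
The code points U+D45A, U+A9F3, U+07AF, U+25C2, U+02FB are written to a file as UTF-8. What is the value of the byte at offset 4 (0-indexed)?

0xA7

U+D45A → 3-byte form ED 91 9A at offsets 0–2.
U+A9F3 → 3-byte form EA A7 B3 at offsets 3–5.
Offset 4 falls in char 2's range; it's byte 2 of EA A7 B3 = 0xA7.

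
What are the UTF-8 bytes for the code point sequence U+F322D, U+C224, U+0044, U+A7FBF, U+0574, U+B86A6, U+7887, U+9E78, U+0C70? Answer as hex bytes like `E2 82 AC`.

F3 B3 88 AD EC 88 A4 44 F2 A7 BE BF D5 B4 F2 B8 9A A6 E7 A2 87 E9 B9 B8 E0 B1 B0

U+F322D: 4-byte form → F3 B3 88 AD.
U+C224: 3-byte form → EC 88 A4.
U+0044: 1-byte form → 44.
U+A7FBF: 4-byte form → F2 A7 BE BF.
U+0574: 2-byte form → D5 B4.
U+B86A6: 4-byte form → F2 B8 9A A6.
U+7887: 3-byte form → E7 A2 87.
U+9E78: 3-byte form → E9 B9 B8.
U+0C70: 3-byte form → E0 B1 B0.
Concatenated (27 bytes): F3 B3 88 AD EC 88 A4 44 F2 A7 BE BF D5 B4 F2 B8 9A A6 E7 A2 87 E9 B9 B8 E0 B1 B0.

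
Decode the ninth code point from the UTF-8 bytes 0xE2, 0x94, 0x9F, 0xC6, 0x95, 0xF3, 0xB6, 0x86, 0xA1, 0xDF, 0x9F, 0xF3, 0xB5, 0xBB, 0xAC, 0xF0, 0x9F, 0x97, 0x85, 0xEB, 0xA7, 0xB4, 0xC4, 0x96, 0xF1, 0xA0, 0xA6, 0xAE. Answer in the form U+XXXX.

U+609AE

Offset 0: leading byte 0xE2 = 11100010 → 3-byte char #1 = E2 94 9F.
Offset 3: leading byte 0xC6 = 11000110 → 2-byte char #2 = C6 95.
Offset 5: leading byte 0xF3 = 11110011 → 4-byte char #3 = F3 B6 86 A1.
Offset 9: leading byte 0xDF = 11011111 → 2-byte char #4 = DF 9F.
Offset 11: leading byte 0xF3 = 11110011 → 4-byte char #5 = F3 B5 BB AC.
Offset 15: leading byte 0xF0 = 11110000 → 4-byte char #6 = F0 9F 97 85.
Offset 19: leading byte 0xEB = 11101011 → 3-byte char #7 = EB A7 B4.
Offset 22: leading byte 0xC4 = 11000100 → 2-byte char #8 = C4 96.
Offset 24: leading byte 0xF1 = 11110001 → 4-byte char #9 = F1 A0 A6 AE.
Leading byte 0xF1 = 11110001 matches 11110xxx → 4-byte sequence.
Byte 1: 0xF1 = 11110001, payload 001 (3 bits).
Byte 2: 0xA0 = 10100000 (10xxxxxx ✓), payload 100000.
Byte 3: 0xA6 = 10100110 (10xxxxxx ✓), payload 100110.
Byte 4: 0xAE = 10101110 (10xxxxxx ✓), payload 101110.
Concatenate: 001100000100110101110 = 0x609AE (21 bits → U+609AE).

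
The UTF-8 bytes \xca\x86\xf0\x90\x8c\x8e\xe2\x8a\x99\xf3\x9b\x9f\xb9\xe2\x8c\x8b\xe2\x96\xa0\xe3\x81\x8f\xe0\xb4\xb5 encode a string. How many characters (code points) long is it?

Byte at offset 0: 0xCA = 11001010 → 2-byte char (#1). Advance 2.
Byte at offset 2: 0xF0 = 11110000 → 4-byte char (#2). Advance 4.
Byte at offset 6: 0xE2 = 11100010 → 3-byte char (#3). Advance 3.
Byte at offset 9: 0xF3 = 11110011 → 4-byte char (#4). Advance 4.
Byte at offset 13: 0xE2 = 11100010 → 3-byte char (#5). Advance 3.
Byte at offset 16: 0xE2 = 11100010 → 3-byte char (#6). Advance 3.
Byte at offset 19: 0xE3 = 11100011 → 3-byte char (#7). Advance 3.
Byte at offset 22: 0xE0 = 11100000 → 3-byte char (#8). Advance 3.
Reached end at offset 25 after 8 code points.

8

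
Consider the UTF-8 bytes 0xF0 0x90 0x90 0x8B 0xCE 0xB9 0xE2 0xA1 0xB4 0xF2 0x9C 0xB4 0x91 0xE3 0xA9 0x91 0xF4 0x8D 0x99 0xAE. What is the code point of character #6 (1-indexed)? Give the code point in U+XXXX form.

Offset 0: leading byte 0xF0 = 11110000 → 4-byte char #1 = F0 90 90 8B.
Offset 4: leading byte 0xCE = 11001110 → 2-byte char #2 = CE B9.
Offset 6: leading byte 0xE2 = 11100010 → 3-byte char #3 = E2 A1 B4.
Offset 9: leading byte 0xF2 = 11110010 → 4-byte char #4 = F2 9C B4 91.
Offset 13: leading byte 0xE3 = 11100011 → 3-byte char #5 = E3 A9 91.
Offset 16: leading byte 0xF4 = 11110100 → 4-byte char #6 = F4 8D 99 AE.
Leading byte 0xF4 = 11110100 matches 11110xxx → 4-byte sequence.
Byte 1: 0xF4 = 11110100, payload 100 (3 bits).
Byte 2: 0x8D = 10001101 (10xxxxxx ✓), payload 001101.
Byte 3: 0x99 = 10011001 (10xxxxxx ✓), payload 011001.
Byte 4: 0xAE = 10101110 (10xxxxxx ✓), payload 101110.
Concatenate: 100001101011001101110 = 0x10D66E (21 bits → U+10D66E).

U+10D66E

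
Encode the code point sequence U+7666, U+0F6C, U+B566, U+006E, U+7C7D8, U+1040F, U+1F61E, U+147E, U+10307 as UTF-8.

U+7666: 3-byte form → E7 99 A6.
U+0F6C: 3-byte form → E0 BD AC.
U+B566: 3-byte form → EB 95 A6.
U+006E: 1-byte form → 6E.
U+7C7D8: 4-byte form → F1 BC 9F 98.
U+1040F: 4-byte form → F0 90 90 8F.
U+1F61E: 4-byte form → F0 9F 98 9E.
U+147E: 3-byte form → E1 91 BE.
U+10307: 4-byte form → F0 90 8C 87.
Concatenated (29 bytes): E7 99 A6 E0 BD AC EB 95 A6 6E F1 BC 9F 98 F0 90 90 8F F0 9F 98 9E E1 91 BE F0 90 8C 87.

E7 99 A6 E0 BD AC EB 95 A6 6E F1 BC 9F 98 F0 90 90 8F F0 9F 98 9E E1 91 BE F0 90 8C 87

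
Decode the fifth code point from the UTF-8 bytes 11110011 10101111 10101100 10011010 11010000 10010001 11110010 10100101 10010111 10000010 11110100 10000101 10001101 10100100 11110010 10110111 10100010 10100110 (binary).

Offset 0: leading byte 0xF3 = 11110011 → 4-byte char #1 = F3 AF AC 9A.
Offset 4: leading byte 0xD0 = 11010000 → 2-byte char #2 = D0 91.
Offset 6: leading byte 0xF2 = 11110010 → 4-byte char #3 = F2 A5 97 82.
Offset 10: leading byte 0xF4 = 11110100 → 4-byte char #4 = F4 85 8D A4.
Offset 14: leading byte 0xF2 = 11110010 → 4-byte char #5 = F2 B7 A2 A6.
Leading byte 0xF2 = 11110010 matches 11110xxx → 4-byte sequence.
Byte 1: 0xF2 = 11110010, payload 010 (3 bits).
Byte 2: 0xB7 = 10110111 (10xxxxxx ✓), payload 110111.
Byte 3: 0xA2 = 10100010 (10xxxxxx ✓), payload 100010.
Byte 4: 0xA6 = 10100110 (10xxxxxx ✓), payload 100110.
Concatenate: 010110111100010100110 = 0xB78A6 (21 bits → U+B78A6).

U+B78A6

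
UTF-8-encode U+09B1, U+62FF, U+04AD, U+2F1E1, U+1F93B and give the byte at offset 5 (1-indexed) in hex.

0x8B

1-indexed offset 5 is 0-indexed offset 4.
U+09B1 → 3-byte form E0 A6 B1 at offsets 0–2.
U+62FF → 3-byte form E6 8B BF at offsets 3–5.
Offset 4 falls in char 2's range; it's byte 2 of E6 8B BF = 0x8B.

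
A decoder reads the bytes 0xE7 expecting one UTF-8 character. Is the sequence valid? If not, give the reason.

invalid (sequence truncated)

Leading byte 0xE7 = 11100111 → 3-byte form, but only 1 byte is present.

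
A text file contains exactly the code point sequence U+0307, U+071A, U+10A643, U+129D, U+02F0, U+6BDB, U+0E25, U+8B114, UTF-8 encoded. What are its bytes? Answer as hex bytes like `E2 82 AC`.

U+0307: 2-byte form → CC 87.
U+071A: 2-byte form → DC 9A.
U+10A643: 4-byte form → F4 8A 99 83.
U+129D: 3-byte form → E1 8A 9D.
U+02F0: 2-byte form → CB B0.
U+6BDB: 3-byte form → E6 AF 9B.
U+0E25: 3-byte form → E0 B8 A5.
U+8B114: 4-byte form → F2 8B 84 94.
Concatenated (23 bytes): CC 87 DC 9A F4 8A 99 83 E1 8A 9D CB B0 E6 AF 9B E0 B8 A5 F2 8B 84 94.

CC 87 DC 9A F4 8A 99 83 E1 8A 9D CB B0 E6 AF 9B E0 B8 A5 F2 8B 84 94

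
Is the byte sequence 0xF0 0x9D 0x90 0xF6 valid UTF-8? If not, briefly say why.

invalid (non-continuation byte where continuation expected)

Leading byte 0xF0 = 11110000 → 4-byte form.
Byte 4 is 0xF6 = 11110110, which is not 10xxxxxx — expected a continuation byte.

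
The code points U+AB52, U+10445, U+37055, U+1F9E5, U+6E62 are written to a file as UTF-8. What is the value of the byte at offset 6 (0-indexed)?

U+AB52 → 3-byte form EA AD 92 at offsets 0–2.
U+10445 → 4-byte form F0 90 91 85 at offsets 3–6.
Offset 6 falls in char 2's range; it's byte 4 of F0 90 91 85 = 0x85.

0x85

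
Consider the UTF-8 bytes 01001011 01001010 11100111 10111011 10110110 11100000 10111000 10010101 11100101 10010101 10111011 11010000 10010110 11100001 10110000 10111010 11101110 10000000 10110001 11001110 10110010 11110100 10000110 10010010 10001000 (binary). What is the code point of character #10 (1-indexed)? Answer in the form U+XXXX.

Offset 0: leading byte 0x4B = 01001011 → 1-byte char #1 = 4B.
Offset 1: leading byte 0x4A = 01001010 → 1-byte char #2 = 4A.
Offset 2: leading byte 0xE7 = 11100111 → 3-byte char #3 = E7 BB B6.
Offset 5: leading byte 0xE0 = 11100000 → 3-byte char #4 = E0 B8 95.
Offset 8: leading byte 0xE5 = 11100101 → 3-byte char #5 = E5 95 BB.
Offset 11: leading byte 0xD0 = 11010000 → 2-byte char #6 = D0 96.
Offset 13: leading byte 0xE1 = 11100001 → 3-byte char #7 = E1 B0 BA.
Offset 16: leading byte 0xEE = 11101110 → 3-byte char #8 = EE 80 B1.
Offset 19: leading byte 0xCE = 11001110 → 2-byte char #9 = CE B2.
Offset 21: leading byte 0xF4 = 11110100 → 4-byte char #10 = F4 86 92 88.
Leading byte 0xF4 = 11110100 matches 11110xxx → 4-byte sequence.
Byte 1: 0xF4 = 11110100, payload 100 (3 bits).
Byte 2: 0x86 = 10000110 (10xxxxxx ✓), payload 000110.
Byte 3: 0x92 = 10010010 (10xxxxxx ✓), payload 010010.
Byte 4: 0x88 = 10001000 (10xxxxxx ✓), payload 001000.
Concatenate: 100000110010010001000 = 0x106488 (21 bits → U+106488).

U+106488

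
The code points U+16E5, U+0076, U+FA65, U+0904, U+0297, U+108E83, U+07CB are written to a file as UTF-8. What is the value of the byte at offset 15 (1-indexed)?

1-indexed offset 15 is 0-indexed offset 14.
U+16E5 → 3-byte form E1 9B A5 at offsets 0–2.
U+0076 → 1-byte form 76 at offsets 3–3.
U+FA65 → 3-byte form EF A9 A5 at offsets 4–6.
U+0904 → 3-byte form E0 A4 84 at offsets 7–9.
U+0297 → 2-byte form CA 97 at offsets 10–11.
U+108E83 → 4-byte form F4 88 BA 83 at offsets 12–15.
Offset 14 falls in char 6's range; it's byte 3 of F4 88 BA 83 = 0xBA.

0xBA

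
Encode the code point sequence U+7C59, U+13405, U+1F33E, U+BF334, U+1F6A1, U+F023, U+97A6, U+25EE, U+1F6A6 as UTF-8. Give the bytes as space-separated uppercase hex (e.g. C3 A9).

U+7C59: 3-byte form → E7 B1 99.
U+13405: 4-byte form → F0 93 90 85.
U+1F33E: 4-byte form → F0 9F 8C BE.
U+BF334: 4-byte form → F2 BF 8C B4.
U+1F6A1: 4-byte form → F0 9F 9A A1.
U+F023: 3-byte form → EF 80 A3.
U+97A6: 3-byte form → E9 9E A6.
U+25EE: 3-byte form → E2 97 AE.
U+1F6A6: 4-byte form → F0 9F 9A A6.
Concatenated (32 bytes): E7 B1 99 F0 93 90 85 F0 9F 8C BE F2 BF 8C B4 F0 9F 9A A1 EF 80 A3 E9 9E A6 E2 97 AE F0 9F 9A A6.

E7 B1 99 F0 93 90 85 F0 9F 8C BE F2 BF 8C B4 F0 9F 9A A1 EF 80 A3 E9 9E A6 E2 97 AE F0 9F 9A A6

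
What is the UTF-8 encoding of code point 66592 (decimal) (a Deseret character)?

F0 90 90 A0

U+10420 = 0x10420 = 66592 decimal. In range U+10000–U+10FFFF → 4-byte form: 11110xxx 10xxxxxx 10xxxxxx 10xxxxxx.
Binary (21 bits): 000010000010000100000.
Split 3+6+6+6: 000 | 010000 | 010000 | 100000.
Byte 1: 11110000 = 0xF0.
Byte 2: 10010000 = 0x90.
Byte 3: 10010000 = 0x90.
Byte 4: 10100000 = 0xA0.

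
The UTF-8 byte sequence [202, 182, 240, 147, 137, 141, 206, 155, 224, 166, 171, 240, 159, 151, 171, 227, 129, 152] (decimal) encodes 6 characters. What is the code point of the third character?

Offset 0: leading byte 0xCA = 11001010 → 2-byte char #1 = CA B6.
Offset 2: leading byte 0xF0 = 11110000 → 4-byte char #2 = F0 93 89 8D.
Offset 6: leading byte 0xCE = 11001110 → 2-byte char #3 = CE 9B.
Leading byte 0xCE = 11001110 matches 110xxxxx → 2-byte sequence.
Byte 1: 0xCE = 11001110, payload 01110 (5 bits).
Byte 2: 0x9B = 10011011 (10xxxxxx ✓), payload 011011.
Concatenate: 01110011011 = 0x39B (11 bits → U+039B).

U+039B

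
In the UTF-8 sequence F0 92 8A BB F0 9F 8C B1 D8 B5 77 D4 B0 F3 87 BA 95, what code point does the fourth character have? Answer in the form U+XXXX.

U+0077

Offset 0: leading byte 0xF0 = 11110000 → 4-byte char #1 = F0 92 8A BB.
Offset 4: leading byte 0xF0 = 11110000 → 4-byte char #2 = F0 9F 8C B1.
Offset 8: leading byte 0xD8 = 11011000 → 2-byte char #3 = D8 B5.
Offset 10: leading byte 0x77 = 01110111 → 1-byte char #4 = 77.
Leading byte 0x77 = 01110111 matches 0xxxxxxx → 1-byte sequence.
Byte 1: 0x77 = 01110111, payload 1110111 (7 bits).
Concatenate: 1110111 = 0x77 (7 bits → U+0077).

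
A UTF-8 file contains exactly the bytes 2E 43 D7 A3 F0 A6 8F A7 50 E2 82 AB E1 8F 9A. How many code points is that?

7

Byte at offset 0: 0x2E = 00101110 → 1-byte char (#1). Advance 1.
Byte at offset 1: 0x43 = 01000011 → 1-byte char (#2). Advance 1.
Byte at offset 2: 0xD7 = 11010111 → 2-byte char (#3). Advance 2.
Byte at offset 4: 0xF0 = 11110000 → 4-byte char (#4). Advance 4.
Byte at offset 8: 0x50 = 01010000 → 1-byte char (#5). Advance 1.
Byte at offset 9: 0xE2 = 11100010 → 3-byte char (#6). Advance 3.
Byte at offset 12: 0xE1 = 11100001 → 3-byte char (#7). Advance 3.
Reached end at offset 15 after 7 code points.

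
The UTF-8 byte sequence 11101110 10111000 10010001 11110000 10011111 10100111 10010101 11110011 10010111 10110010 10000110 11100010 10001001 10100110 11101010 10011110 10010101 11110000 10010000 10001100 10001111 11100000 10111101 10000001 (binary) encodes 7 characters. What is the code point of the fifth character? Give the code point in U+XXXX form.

Offset 0: leading byte 0xEE = 11101110 → 3-byte char #1 = EE B8 91.
Offset 3: leading byte 0xF0 = 11110000 → 4-byte char #2 = F0 9F A7 95.
Offset 7: leading byte 0xF3 = 11110011 → 4-byte char #3 = F3 97 B2 86.
Offset 11: leading byte 0xE2 = 11100010 → 3-byte char #4 = E2 89 A6.
Offset 14: leading byte 0xEA = 11101010 → 3-byte char #5 = EA 9E 95.
Leading byte 0xEA = 11101010 matches 1110xxxx → 3-byte sequence.
Byte 1: 0xEA = 11101010, payload 1010 (4 bits).
Byte 2: 0x9E = 10011110 (10xxxxxx ✓), payload 011110.
Byte 3: 0x95 = 10010101 (10xxxxxx ✓), payload 010101.
Concatenate: 1010011110010101 = 0xA795 (16 bits → U+A795).

U+A795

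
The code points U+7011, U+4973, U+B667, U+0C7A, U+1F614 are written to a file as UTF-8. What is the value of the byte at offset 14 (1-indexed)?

1-indexed offset 14 is 0-indexed offset 13.
U+7011 → 3-byte form E7 80 91 at offsets 0–2.
U+4973 → 3-byte form E4 A5 B3 at offsets 3–5.
U+B667 → 3-byte form EB 99 A7 at offsets 6–8.
U+0C7A → 3-byte form E0 B1 BA at offsets 9–11.
U+1F614 → 4-byte form F0 9F 98 94 at offsets 12–15.
Offset 13 falls in char 5's range; it's byte 2 of F0 9F 98 94 = 0x9F.

0x9F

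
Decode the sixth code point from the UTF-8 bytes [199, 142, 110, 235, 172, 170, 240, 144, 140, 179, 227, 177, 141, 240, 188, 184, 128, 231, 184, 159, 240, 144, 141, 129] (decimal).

Offset 0: leading byte 0xC7 = 11000111 → 2-byte char #1 = C7 8E.
Offset 2: leading byte 0x6E = 01101110 → 1-byte char #2 = 6E.
Offset 3: leading byte 0xEB = 11101011 → 3-byte char #3 = EB AC AA.
Offset 6: leading byte 0xF0 = 11110000 → 4-byte char #4 = F0 90 8C B3.
Offset 10: leading byte 0xE3 = 11100011 → 3-byte char #5 = E3 B1 8D.
Offset 13: leading byte 0xF0 = 11110000 → 4-byte char #6 = F0 BC B8 80.
Leading byte 0xF0 = 11110000 matches 11110xxx → 4-byte sequence.
Byte 1: 0xF0 = 11110000, payload 000 (3 bits).
Byte 2: 0xBC = 10111100 (10xxxxxx ✓), payload 111100.
Byte 3: 0xB8 = 10111000 (10xxxxxx ✓), payload 111000.
Byte 4: 0x80 = 10000000 (10xxxxxx ✓), payload 000000.
Concatenate: 000111100111000000000 = 0x3CE00 (21 bits → U+3CE00).

U+3CE00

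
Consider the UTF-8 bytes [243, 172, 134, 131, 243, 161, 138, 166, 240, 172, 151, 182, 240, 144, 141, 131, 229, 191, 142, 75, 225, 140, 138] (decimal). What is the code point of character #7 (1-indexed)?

Offset 0: leading byte 0xF3 = 11110011 → 4-byte char #1 = F3 AC 86 83.
Offset 4: leading byte 0xF3 = 11110011 → 4-byte char #2 = F3 A1 8A A6.
Offset 8: leading byte 0xF0 = 11110000 → 4-byte char #3 = F0 AC 97 B6.
Offset 12: leading byte 0xF0 = 11110000 → 4-byte char #4 = F0 90 8D 83.
Offset 16: leading byte 0xE5 = 11100101 → 3-byte char #5 = E5 BF 8E.
Offset 19: leading byte 0x4B = 01001011 → 1-byte char #6 = 4B.
Offset 20: leading byte 0xE1 = 11100001 → 3-byte char #7 = E1 8C 8A.
Leading byte 0xE1 = 11100001 matches 1110xxxx → 3-byte sequence.
Byte 1: 0xE1 = 11100001, payload 0001 (4 bits).
Byte 2: 0x8C = 10001100 (10xxxxxx ✓), payload 001100.
Byte 3: 0x8A = 10001010 (10xxxxxx ✓), payload 001010.
Concatenate: 0001001100001010 = 0x130A (16 bits → U+130A).

U+130A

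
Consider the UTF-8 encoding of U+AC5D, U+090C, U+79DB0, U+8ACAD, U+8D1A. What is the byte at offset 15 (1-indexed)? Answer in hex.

1-indexed offset 15 is 0-indexed offset 14.
U+AC5D → 3-byte form EA B1 9D at offsets 0–2.
U+090C → 3-byte form E0 A4 8C at offsets 3–5.
U+79DB0 → 4-byte form F1 B9 B6 B0 at offsets 6–9.
U+8ACAD → 4-byte form F2 8A B2 AD at offsets 10–13.
U+8D1A → 3-byte form E8 B4 9A at offsets 14–16.
Offset 14 falls in char 5's range; it's byte 1 of E8 B4 9A = 0xE8.

0xE8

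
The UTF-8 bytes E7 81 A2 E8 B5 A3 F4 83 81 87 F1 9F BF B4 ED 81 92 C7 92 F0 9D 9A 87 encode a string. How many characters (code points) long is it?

Byte at offset 0: 0xE7 = 11100111 → 3-byte char (#1). Advance 3.
Byte at offset 3: 0xE8 = 11101000 → 3-byte char (#2). Advance 3.
Byte at offset 6: 0xF4 = 11110100 → 4-byte char (#3). Advance 4.
Byte at offset 10: 0xF1 = 11110001 → 4-byte char (#4). Advance 4.
Byte at offset 14: 0xED = 11101101 → 3-byte char (#5). Advance 3.
Byte at offset 17: 0xC7 = 11000111 → 2-byte char (#6). Advance 2.
Byte at offset 19: 0xF0 = 11110000 → 4-byte char (#7). Advance 4.
Reached end at offset 23 after 7 code points.

7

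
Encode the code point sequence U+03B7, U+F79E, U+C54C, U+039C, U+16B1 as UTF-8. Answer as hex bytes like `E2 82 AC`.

U+03B7: 2-byte form → CE B7.
U+F79E: 3-byte form → EF 9E 9E.
U+C54C: 3-byte form → EC 95 8C.
U+039C: 2-byte form → CE 9C.
U+16B1: 3-byte form → E1 9A B1.
Concatenated (13 bytes): CE B7 EF 9E 9E EC 95 8C CE 9C E1 9A B1.

CE B7 EF 9E 9E EC 95 8C CE 9C E1 9A B1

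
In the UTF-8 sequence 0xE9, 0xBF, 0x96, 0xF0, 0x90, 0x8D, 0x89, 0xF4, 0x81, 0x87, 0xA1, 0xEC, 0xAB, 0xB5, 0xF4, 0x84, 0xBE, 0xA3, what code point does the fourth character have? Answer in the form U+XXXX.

Offset 0: leading byte 0xE9 = 11101001 → 3-byte char #1 = E9 BF 96.
Offset 3: leading byte 0xF0 = 11110000 → 4-byte char #2 = F0 90 8D 89.
Offset 7: leading byte 0xF4 = 11110100 → 4-byte char #3 = F4 81 87 A1.
Offset 11: leading byte 0xEC = 11101100 → 3-byte char #4 = EC AB B5.
Leading byte 0xEC = 11101100 matches 1110xxxx → 3-byte sequence.
Byte 1: 0xEC = 11101100, payload 1100 (4 bits).
Byte 2: 0xAB = 10101011 (10xxxxxx ✓), payload 101011.
Byte 3: 0xB5 = 10110101 (10xxxxxx ✓), payload 110101.
Concatenate: 1100101011110101 = 0xCAF5 (16 bits → U+CAF5).

U+CAF5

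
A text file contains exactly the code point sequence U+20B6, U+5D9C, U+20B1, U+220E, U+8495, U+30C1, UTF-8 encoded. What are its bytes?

E2 82 B6 E5 B6 9C E2 82 B1 E2 88 8E E8 92 95 E3 83 81

U+20B6: 3-byte form → E2 82 B6.
U+5D9C: 3-byte form → E5 B6 9C.
U+20B1: 3-byte form → E2 82 B1.
U+220E: 3-byte form → E2 88 8E.
U+8495: 3-byte form → E8 92 95.
U+30C1: 3-byte form → E3 83 81.
Concatenated (18 bytes): E2 82 B6 E5 B6 9C E2 82 B1 E2 88 8E E8 92 95 E3 83 81.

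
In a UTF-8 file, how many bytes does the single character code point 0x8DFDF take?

4

U+8DFDF = 0x8DFDF. UTF-8 uses 1 byte below 0x80, 2 below 0x800, 3 below 0x10000, 4 up to 0x10FFFF. 0x8DFDF is in U+10000–U+10FFFF → 4 bytes.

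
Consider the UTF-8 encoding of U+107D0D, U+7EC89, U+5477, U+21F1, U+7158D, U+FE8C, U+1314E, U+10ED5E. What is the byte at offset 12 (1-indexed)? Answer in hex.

1-indexed offset 12 is 0-indexed offset 11.
U+107D0D → 4-byte form F4 87 B4 8D at offsets 0–3.
U+7EC89 → 4-byte form F1 BE B2 89 at offsets 4–7.
U+5477 → 3-byte form E5 91 B7 at offsets 8–10.
U+21F1 → 3-byte form E2 87 B1 at offsets 11–13.
Offset 11 falls in char 4's range; it's byte 1 of E2 87 B1 = 0xE2.

0xE2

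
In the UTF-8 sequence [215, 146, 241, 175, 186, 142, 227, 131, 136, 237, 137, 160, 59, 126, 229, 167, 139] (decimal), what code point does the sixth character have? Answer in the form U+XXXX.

U+007E

Offset 0: leading byte 0xD7 = 11010111 → 2-byte char #1 = D7 92.
Offset 2: leading byte 0xF1 = 11110001 → 4-byte char #2 = F1 AF BA 8E.
Offset 6: leading byte 0xE3 = 11100011 → 3-byte char #3 = E3 83 88.
Offset 9: leading byte 0xED = 11101101 → 3-byte char #4 = ED 89 A0.
Offset 12: leading byte 0x3B = 00111011 → 1-byte char #5 = 3B.
Offset 13: leading byte 0x7E = 01111110 → 1-byte char #6 = 7E.
Leading byte 0x7E = 01111110 matches 0xxxxxxx → 1-byte sequence.
Byte 1: 0x7E = 01111110, payload 1111110 (7 bits).
Concatenate: 1111110 = 0x7E (7 bits → U+007E).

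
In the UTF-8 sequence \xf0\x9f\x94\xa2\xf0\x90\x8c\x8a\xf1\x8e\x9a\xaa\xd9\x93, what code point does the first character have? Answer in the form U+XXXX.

Offset 0: leading byte 0xF0 = 11110000 → 4-byte char #1 = F0 9F 94 A2.
Leading byte 0xF0 = 11110000 matches 11110xxx → 4-byte sequence.
Byte 1: 0xF0 = 11110000, payload 000 (3 bits).
Byte 2: 0x9F = 10011111 (10xxxxxx ✓), payload 011111.
Byte 3: 0x94 = 10010100 (10xxxxxx ✓), payload 010100.
Byte 4: 0xA2 = 10100010 (10xxxxxx ✓), payload 100010.
Concatenate: 000011111010100100010 = 0x1F522 (21 bits → U+1F522).

U+1F522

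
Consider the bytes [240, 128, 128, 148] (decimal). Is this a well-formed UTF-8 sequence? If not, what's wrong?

Leading byte 0xF0 = 11110000 → 4-byte form.
Continuation bytes all match 10xxxxxx. Payload decodes to 0x14.
But 0x14 < 0x10000, the minimum for a 4-byte sequence — this is an overlong encoding.

invalid (overlong encoding)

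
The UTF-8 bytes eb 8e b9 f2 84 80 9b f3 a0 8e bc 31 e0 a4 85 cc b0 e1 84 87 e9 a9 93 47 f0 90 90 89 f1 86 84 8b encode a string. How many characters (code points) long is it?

Byte at offset 0: 0xEB = 11101011 → 3-byte char (#1). Advance 3.
Byte at offset 3: 0xF2 = 11110010 → 4-byte char (#2). Advance 4.
Byte at offset 7: 0xF3 = 11110011 → 4-byte char (#3). Advance 4.
Byte at offset 11: 0x31 = 00110001 → 1-byte char (#4). Advance 1.
Byte at offset 12: 0xE0 = 11100000 → 3-byte char (#5). Advance 3.
Byte at offset 15: 0xCC = 11001100 → 2-byte char (#6). Advance 2.
Byte at offset 17: 0xE1 = 11100001 → 3-byte char (#7). Advance 3.
Byte at offset 20: 0xE9 = 11101001 → 3-byte char (#8). Advance 3.
Byte at offset 23: 0x47 = 01000111 → 1-byte char (#9). Advance 1.
Byte at offset 24: 0xF0 = 11110000 → 4-byte char (#10). Advance 4.
Byte at offset 28: 0xF1 = 11110001 → 4-byte char (#11). Advance 4.
Reached end at offset 32 after 11 code points.

11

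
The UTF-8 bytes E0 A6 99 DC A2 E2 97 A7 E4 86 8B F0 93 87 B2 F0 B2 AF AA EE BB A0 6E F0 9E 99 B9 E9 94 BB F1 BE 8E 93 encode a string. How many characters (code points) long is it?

11

Byte at offset 0: 0xE0 = 11100000 → 3-byte char (#1). Advance 3.
Byte at offset 3: 0xDC = 11011100 → 2-byte char (#2). Advance 2.
Byte at offset 5: 0xE2 = 11100010 → 3-byte char (#3). Advance 3.
Byte at offset 8: 0xE4 = 11100100 → 3-byte char (#4). Advance 3.
Byte at offset 11: 0xF0 = 11110000 → 4-byte char (#5). Advance 4.
Byte at offset 15: 0xF0 = 11110000 → 4-byte char (#6). Advance 4.
Byte at offset 19: 0xEE = 11101110 → 3-byte char (#7). Advance 3.
Byte at offset 22: 0x6E = 01101110 → 1-byte char (#8). Advance 1.
Byte at offset 23: 0xF0 = 11110000 → 4-byte char (#9). Advance 4.
Byte at offset 27: 0xE9 = 11101001 → 3-byte char (#10). Advance 3.
Byte at offset 30: 0xF1 = 11110001 → 4-byte char (#11). Advance 4.
Reached end at offset 34 after 11 code points.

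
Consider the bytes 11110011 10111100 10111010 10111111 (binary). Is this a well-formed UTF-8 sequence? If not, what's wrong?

Leading byte 0xF3 = 11110011 → 4-byte form.
Continuation bytes 0xBC=10111100, 0xBA=10111010, 0xBF=10111111 all match 10xxxxxx.
Decoded value 0xFCEBF is ≥ 0x10000 (shortest form) and not a surrogate.

valid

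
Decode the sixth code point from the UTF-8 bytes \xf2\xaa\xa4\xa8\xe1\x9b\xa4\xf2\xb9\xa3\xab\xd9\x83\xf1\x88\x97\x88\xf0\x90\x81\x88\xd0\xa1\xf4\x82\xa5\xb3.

Offset 0: leading byte 0xF2 = 11110010 → 4-byte char #1 = F2 AA A4 A8.
Offset 4: leading byte 0xE1 = 11100001 → 3-byte char #2 = E1 9B A4.
Offset 7: leading byte 0xF2 = 11110010 → 4-byte char #3 = F2 B9 A3 AB.
Offset 11: leading byte 0xD9 = 11011001 → 2-byte char #4 = D9 83.
Offset 13: leading byte 0xF1 = 11110001 → 4-byte char #5 = F1 88 97 88.
Offset 17: leading byte 0xF0 = 11110000 → 4-byte char #6 = F0 90 81 88.
Leading byte 0xF0 = 11110000 matches 11110xxx → 4-byte sequence.
Byte 1: 0xF0 = 11110000, payload 000 (3 bits).
Byte 2: 0x90 = 10010000 (10xxxxxx ✓), payload 010000.
Byte 3: 0x81 = 10000001 (10xxxxxx ✓), payload 000001.
Byte 4: 0x88 = 10001000 (10xxxxxx ✓), payload 001000.
Concatenate: 000010000000001001000 = 0x10048 (21 bits → U+10048).

U+10048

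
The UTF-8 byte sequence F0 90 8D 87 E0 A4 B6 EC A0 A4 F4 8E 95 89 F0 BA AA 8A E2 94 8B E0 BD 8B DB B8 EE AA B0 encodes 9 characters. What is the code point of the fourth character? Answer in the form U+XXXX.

Offset 0: leading byte 0xF0 = 11110000 → 4-byte char #1 = F0 90 8D 87.
Offset 4: leading byte 0xE0 = 11100000 → 3-byte char #2 = E0 A4 B6.
Offset 7: leading byte 0xEC = 11101100 → 3-byte char #3 = EC A0 A4.
Offset 10: leading byte 0xF4 = 11110100 → 4-byte char #4 = F4 8E 95 89.
Leading byte 0xF4 = 11110100 matches 11110xxx → 4-byte sequence.
Byte 1: 0xF4 = 11110100, payload 100 (3 bits).
Byte 2: 0x8E = 10001110 (10xxxxxx ✓), payload 001110.
Byte 3: 0x95 = 10010101 (10xxxxxx ✓), payload 010101.
Byte 4: 0x89 = 10001001 (10xxxxxx ✓), payload 001001.
Concatenate: 100001110010101001001 = 0x10E549 (21 bits → U+10E549).

U+10E549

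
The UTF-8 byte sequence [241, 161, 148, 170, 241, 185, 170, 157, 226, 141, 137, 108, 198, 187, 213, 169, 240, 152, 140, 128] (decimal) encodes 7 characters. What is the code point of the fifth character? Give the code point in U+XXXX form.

Offset 0: leading byte 0xF1 = 11110001 → 4-byte char #1 = F1 A1 94 AA.
Offset 4: leading byte 0xF1 = 11110001 → 4-byte char #2 = F1 B9 AA 9D.
Offset 8: leading byte 0xE2 = 11100010 → 3-byte char #3 = E2 8D 89.
Offset 11: leading byte 0x6C = 01101100 → 1-byte char #4 = 6C.
Offset 12: leading byte 0xC6 = 11000110 → 2-byte char #5 = C6 BB.
Leading byte 0xC6 = 11000110 matches 110xxxxx → 2-byte sequence.
Byte 1: 0xC6 = 11000110, payload 00110 (5 bits).
Byte 2: 0xBB = 10111011 (10xxxxxx ✓), payload 111011.
Concatenate: 00110111011 = 0x1BB (11 bits → U+01BB).

U+01BB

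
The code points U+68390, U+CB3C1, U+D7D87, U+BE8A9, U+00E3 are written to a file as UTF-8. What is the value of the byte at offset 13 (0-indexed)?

U+68390 → 4-byte form F1 A8 8E 90 at offsets 0–3.
U+CB3C1 → 4-byte form F3 8B 8F 81 at offsets 4–7.
U+D7D87 → 4-byte form F3 97 B6 87 at offsets 8–11.
U+BE8A9 → 4-byte form F2 BE A2 A9 at offsets 12–15.
Offset 13 falls in char 4's range; it's byte 2 of F2 BE A2 A9 = 0xBE.

0xBE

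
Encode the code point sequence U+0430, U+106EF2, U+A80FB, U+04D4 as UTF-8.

U+0430: 2-byte form → D0 B0.
U+106EF2: 4-byte form → F4 86 BB B2.
U+A80FB: 4-byte form → F2 A8 83 BB.
U+04D4: 2-byte form → D3 94.
Concatenated (12 bytes): D0 B0 F4 86 BB B2 F2 A8 83 BB D3 94.

D0 B0 F4 86 BB B2 F2 A8 83 BB D3 94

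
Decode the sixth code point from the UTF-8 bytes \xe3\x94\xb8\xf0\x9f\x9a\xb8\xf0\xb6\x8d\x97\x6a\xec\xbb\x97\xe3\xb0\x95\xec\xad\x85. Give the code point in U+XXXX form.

U+3C15

Offset 0: leading byte 0xE3 = 11100011 → 3-byte char #1 = E3 94 B8.
Offset 3: leading byte 0xF0 = 11110000 → 4-byte char #2 = F0 9F 9A B8.
Offset 7: leading byte 0xF0 = 11110000 → 4-byte char #3 = F0 B6 8D 97.
Offset 11: leading byte 0x6A = 01101010 → 1-byte char #4 = 6A.
Offset 12: leading byte 0xEC = 11101100 → 3-byte char #5 = EC BB 97.
Offset 15: leading byte 0xE3 = 11100011 → 3-byte char #6 = E3 B0 95.
Leading byte 0xE3 = 11100011 matches 1110xxxx → 3-byte sequence.
Byte 1: 0xE3 = 11100011, payload 0011 (4 bits).
Byte 2: 0xB0 = 10110000 (10xxxxxx ✓), payload 110000.
Byte 3: 0x95 = 10010101 (10xxxxxx ✓), payload 010101.
Concatenate: 0011110000010101 = 0x3C15 (16 bits → U+3C15).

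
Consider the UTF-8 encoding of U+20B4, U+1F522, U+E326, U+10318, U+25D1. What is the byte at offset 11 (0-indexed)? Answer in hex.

0x90

U+20B4 → 3-byte form E2 82 B4 at offsets 0–2.
U+1F522 → 4-byte form F0 9F 94 A2 at offsets 3–6.
U+E326 → 3-byte form EE 8C A6 at offsets 7–9.
U+10318 → 4-byte form F0 90 8C 98 at offsets 10–13.
Offset 11 falls in char 4's range; it's byte 2 of F0 90 8C 98 = 0x90.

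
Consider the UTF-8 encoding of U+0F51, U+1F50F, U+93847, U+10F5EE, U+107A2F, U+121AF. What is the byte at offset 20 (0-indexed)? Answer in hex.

0x92

U+0F51 → 3-byte form E0 BD 91 at offsets 0–2.
U+1F50F → 4-byte form F0 9F 94 8F at offsets 3–6.
U+93847 → 4-byte form F2 93 A1 87 at offsets 7–10.
U+10F5EE → 4-byte form F4 8F 97 AE at offsets 11–14.
U+107A2F → 4-byte form F4 87 A8 AF at offsets 15–18.
U+121AF → 4-byte form F0 92 86 AF at offsets 19–22.
Offset 20 falls in char 6's range; it's byte 2 of F0 92 86 AF = 0x92.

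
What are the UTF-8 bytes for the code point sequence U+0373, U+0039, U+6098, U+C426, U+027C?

CD B3 39 E6 82 98 EC 90 A6 C9 BC

U+0373: 2-byte form → CD B3.
U+0039: 1-byte form → 39.
U+6098: 3-byte form → E6 82 98.
U+C426: 3-byte form → EC 90 A6.
U+027C: 2-byte form → C9 BC.
Concatenated (11 bytes): CD B3 39 E6 82 98 EC 90 A6 C9 BC.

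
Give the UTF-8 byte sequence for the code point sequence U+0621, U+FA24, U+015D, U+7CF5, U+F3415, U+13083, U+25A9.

U+0621: 2-byte form → D8 A1.
U+FA24: 3-byte form → EF A8 A4.
U+015D: 2-byte form → C5 9D.
U+7CF5: 3-byte form → E7 B3 B5.
U+F3415: 4-byte form → F3 B3 90 95.
U+13083: 4-byte form → F0 93 82 83.
U+25A9: 3-byte form → E2 96 A9.
Concatenated (21 bytes): D8 A1 EF A8 A4 C5 9D E7 B3 B5 F3 B3 90 95 F0 93 82 83 E2 96 A9.

D8 A1 EF A8 A4 C5 9D E7 B3 B5 F3 B3 90 95 F0 93 82 83 E2 96 A9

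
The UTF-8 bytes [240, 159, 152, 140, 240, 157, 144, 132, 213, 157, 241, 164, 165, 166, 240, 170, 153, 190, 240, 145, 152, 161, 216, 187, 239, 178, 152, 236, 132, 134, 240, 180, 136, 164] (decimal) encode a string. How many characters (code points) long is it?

Byte at offset 0: 0xF0 = 11110000 → 4-byte char (#1). Advance 4.
Byte at offset 4: 0xF0 = 11110000 → 4-byte char (#2). Advance 4.
Byte at offset 8: 0xD5 = 11010101 → 2-byte char (#3). Advance 2.
Byte at offset 10: 0xF1 = 11110001 → 4-byte char (#4). Advance 4.
Byte at offset 14: 0xF0 = 11110000 → 4-byte char (#5). Advance 4.
Byte at offset 18: 0xF0 = 11110000 → 4-byte char (#6). Advance 4.
Byte at offset 22: 0xD8 = 11011000 → 2-byte char (#7). Advance 2.
Byte at offset 24: 0xEF = 11101111 → 3-byte char (#8). Advance 3.
Byte at offset 27: 0xEC = 11101100 → 3-byte char (#9). Advance 3.
Byte at offset 30: 0xF0 = 11110000 → 4-byte char (#10). Advance 4.
Reached end at offset 34 after 10 code points.

10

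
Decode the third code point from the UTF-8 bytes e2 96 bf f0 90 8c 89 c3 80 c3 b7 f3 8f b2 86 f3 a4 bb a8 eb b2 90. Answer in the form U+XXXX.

Offset 0: leading byte 0xE2 = 11100010 → 3-byte char #1 = E2 96 BF.
Offset 3: leading byte 0xF0 = 11110000 → 4-byte char #2 = F0 90 8C 89.
Offset 7: leading byte 0xC3 = 11000011 → 2-byte char #3 = C3 80.
Leading byte 0xC3 = 11000011 matches 110xxxxx → 2-byte sequence.
Byte 1: 0xC3 = 11000011, payload 00011 (5 bits).
Byte 2: 0x80 = 10000000 (10xxxxxx ✓), payload 000000.
Concatenate: 00011000000 = 0xC0 (11 bits → U+00C0).

U+00C0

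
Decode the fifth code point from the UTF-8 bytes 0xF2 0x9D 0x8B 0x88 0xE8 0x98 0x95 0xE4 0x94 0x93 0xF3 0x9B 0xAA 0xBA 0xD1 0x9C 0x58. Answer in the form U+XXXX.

U+045C

Offset 0: leading byte 0xF2 = 11110010 → 4-byte char #1 = F2 9D 8B 88.
Offset 4: leading byte 0xE8 = 11101000 → 3-byte char #2 = E8 98 95.
Offset 7: leading byte 0xE4 = 11100100 → 3-byte char #3 = E4 94 93.
Offset 10: leading byte 0xF3 = 11110011 → 4-byte char #4 = F3 9B AA BA.
Offset 14: leading byte 0xD1 = 11010001 → 2-byte char #5 = D1 9C.
Leading byte 0xD1 = 11010001 matches 110xxxxx → 2-byte sequence.
Byte 1: 0xD1 = 11010001, payload 10001 (5 bits).
Byte 2: 0x9C = 10011100 (10xxxxxx ✓), payload 011100.
Concatenate: 10001011100 = 0x45C (11 bits → U+045C).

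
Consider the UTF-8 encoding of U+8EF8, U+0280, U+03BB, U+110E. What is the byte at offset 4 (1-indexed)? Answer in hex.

0xCA

1-indexed offset 4 is 0-indexed offset 3.
U+8EF8 → 3-byte form E8 BB B8 at offsets 0–2.
U+0280 → 2-byte form CA 80 at offsets 3–4.
Offset 3 falls in char 2's range; it's byte 1 of CA 80 = 0xCA.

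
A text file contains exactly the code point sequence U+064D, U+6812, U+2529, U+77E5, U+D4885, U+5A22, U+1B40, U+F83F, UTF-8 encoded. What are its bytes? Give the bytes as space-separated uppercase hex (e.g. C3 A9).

D9 8D E6 A0 92 E2 94 A9 E7 9F A5 F3 94 A2 85 E5 A8 A2 E1 AD 80 EF A0 BF

U+064D: 2-byte form → D9 8D.
U+6812: 3-byte form → E6 A0 92.
U+2529: 3-byte form → E2 94 A9.
U+77E5: 3-byte form → E7 9F A5.
U+D4885: 4-byte form → F3 94 A2 85.
U+5A22: 3-byte form → E5 A8 A2.
U+1B40: 3-byte form → E1 AD 80.
U+F83F: 3-byte form → EF A0 BF.
Concatenated (24 bytes): D9 8D E6 A0 92 E2 94 A9 E7 9F A5 F3 94 A2 85 E5 A8 A2 E1 AD 80 EF A0 BF.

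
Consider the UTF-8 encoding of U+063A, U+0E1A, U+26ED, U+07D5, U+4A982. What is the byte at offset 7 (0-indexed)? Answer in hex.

0xAD

U+063A → 2-byte form D8 BA at offsets 0–1.
U+0E1A → 3-byte form E0 B8 9A at offsets 2–4.
U+26ED → 3-byte form E2 9B AD at offsets 5–7.
Offset 7 falls in char 3's range; it's byte 3 of E2 9B AD = 0xAD.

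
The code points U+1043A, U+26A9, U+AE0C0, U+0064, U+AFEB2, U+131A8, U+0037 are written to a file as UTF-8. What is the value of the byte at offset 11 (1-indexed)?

1-indexed offset 11 is 0-indexed offset 10.
U+1043A → 4-byte form F0 90 90 BA at offsets 0–3.
U+26A9 → 3-byte form E2 9A A9 at offsets 4–6.
U+AE0C0 → 4-byte form F2 AE 83 80 at offsets 7–10.
Offset 10 falls in char 3's range; it's byte 4 of F2 AE 83 80 = 0x80.

0x80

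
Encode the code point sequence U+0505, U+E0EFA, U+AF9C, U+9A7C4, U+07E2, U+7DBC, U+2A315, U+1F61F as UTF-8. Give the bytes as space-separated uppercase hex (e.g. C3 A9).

U+0505: 2-byte form → D4 85.
U+E0EFA: 4-byte form → F3 A0 BB BA.
U+AF9C: 3-byte form → EA BE 9C.
U+9A7C4: 4-byte form → F2 9A 9F 84.
U+07E2: 2-byte form → DF A2.
U+7DBC: 3-byte form → E7 B6 BC.
U+2A315: 4-byte form → F0 AA 8C 95.
U+1F61F: 4-byte form → F0 9F 98 9F.
Concatenated (26 bytes): D4 85 F3 A0 BB BA EA BE 9C F2 9A 9F 84 DF A2 E7 B6 BC F0 AA 8C 95 F0 9F 98 9F.

D4 85 F3 A0 BB BA EA BE 9C F2 9A 9F 84 DF A2 E7 B6 BC F0 AA 8C 95 F0 9F 98 9F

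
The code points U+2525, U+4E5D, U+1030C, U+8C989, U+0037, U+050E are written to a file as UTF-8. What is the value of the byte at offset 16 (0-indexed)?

0x8E

U+2525 → 3-byte form E2 94 A5 at offsets 0–2.
U+4E5D → 3-byte form E4 B9 9D at offsets 3–5.
U+1030C → 4-byte form F0 90 8C 8C at offsets 6–9.
U+8C989 → 4-byte form F2 8C A6 89 at offsets 10–13.
U+0037 → 1-byte form 37 at offsets 14–14.
U+050E → 2-byte form D4 8E at offsets 15–16.
Offset 16 falls in char 6's range; it's byte 2 of D4 8E = 0x8E.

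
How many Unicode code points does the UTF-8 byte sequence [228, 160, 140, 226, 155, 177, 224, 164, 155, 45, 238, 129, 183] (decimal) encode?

Byte at offset 0: 0xE4 = 11100100 → 3-byte char (#1). Advance 3.
Byte at offset 3: 0xE2 = 11100010 → 3-byte char (#2). Advance 3.
Byte at offset 6: 0xE0 = 11100000 → 3-byte char (#3). Advance 3.
Byte at offset 9: 0x2D = 00101101 → 1-byte char (#4). Advance 1.
Byte at offset 10: 0xEE = 11101110 → 3-byte char (#5). Advance 3.
Reached end at offset 13 after 5 code points.

5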